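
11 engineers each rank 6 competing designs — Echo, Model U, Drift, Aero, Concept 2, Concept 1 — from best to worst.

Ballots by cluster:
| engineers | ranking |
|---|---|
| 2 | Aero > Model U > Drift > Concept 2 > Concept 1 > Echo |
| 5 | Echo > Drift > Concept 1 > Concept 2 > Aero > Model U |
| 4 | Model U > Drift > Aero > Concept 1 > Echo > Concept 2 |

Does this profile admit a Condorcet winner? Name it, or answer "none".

none

Head-to-head results (11 engineers):
Echo vs Model U: 5 to 6, Model U.
Echo vs Drift: Echo is ranked higher on 5 ballots, Drift on 6. Drift wins 6–5.
Echo vs Aero: 5 for Echo, 6 for Aero — Aero by 6–5.
Echo vs Concept 2: Echo preferred on 5+4 = 9 ballots; Echo wins 9–2.
Echo vs Concept 1: 5 to 6, Concept 1.
Model U vs Drift: 6 to 5, Model U.
Model U vs Aero: Model U is ranked higher on 4 ballots, Aero on 7. Aero wins 7–4.
Model U vs Concept 2: Model U is ranked higher on 2+4 = 6 ballots, Concept 2 on 5. Model U wins 6–5.
Model U vs Concept 1: Model U preferred on 2+4 = 6 ballots; Model U wins 6–5.
Drift vs Aero: Drift preferred on 5+4 = 9 ballots; Drift wins 9–2.
Drift vs Concept 2: Drift preferred on 2+5+4 = 11 ballots; Drift wins 11–0.
Drift vs Concept 1: Drift preferred on 2+5+4 = 11 ballots; Drift wins 11–0.
Aero vs Concept 2: Aero is ranked higher on 2+4 = 6 ballots, Concept 2 on 5. Aero wins 6–5.
Aero vs Concept 1: 2+4 = 6 for Aero, 5 for Concept 1 — Aero by 6–5.
Concept 2 vs Concept 1: 2 for Concept 2, 9 for Concept 1 — Concept 1 by 9–2.
No design is unbeaten: Echo loses to Model U; Model U loses to Aero; Drift loses to Model U; Aero loses to Drift; Concept 2 loses to Echo; Concept 1 loses to Model U. In particular Model U beats Drift beats Aero beats Model U is a majority cycle — no Condorcet winner exists.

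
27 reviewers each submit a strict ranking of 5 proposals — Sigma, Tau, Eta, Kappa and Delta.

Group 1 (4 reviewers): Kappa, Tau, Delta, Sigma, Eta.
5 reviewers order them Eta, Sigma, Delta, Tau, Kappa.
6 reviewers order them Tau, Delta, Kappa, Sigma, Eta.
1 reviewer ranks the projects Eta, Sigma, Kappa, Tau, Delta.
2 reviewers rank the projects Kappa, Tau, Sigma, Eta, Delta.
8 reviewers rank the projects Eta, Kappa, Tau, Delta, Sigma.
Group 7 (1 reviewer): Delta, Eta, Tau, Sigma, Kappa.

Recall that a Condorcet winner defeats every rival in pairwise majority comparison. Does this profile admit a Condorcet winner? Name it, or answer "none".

Eta

Pairwise majorities:
Sigma vs Tau: Tau wins 21–6.
Sigma–Eta: Eta 15–12.
Sigma–Kappa: Kappa 20–7.
Sigma vs Delta: Delta wins 19–8.
Tau–Eta: Eta 15–12.
Tau–Kappa: Kappa 15–12.
Tau vs Delta: Tau wins 21–6.
Eta–Kappa: Eta 15–12.
Eta vs Delta: Eta wins 16–11.
Kappa vs Delta: Kappa, 15–12.
Eta wins every pairwise contest, so Eta is the Condorcet winner.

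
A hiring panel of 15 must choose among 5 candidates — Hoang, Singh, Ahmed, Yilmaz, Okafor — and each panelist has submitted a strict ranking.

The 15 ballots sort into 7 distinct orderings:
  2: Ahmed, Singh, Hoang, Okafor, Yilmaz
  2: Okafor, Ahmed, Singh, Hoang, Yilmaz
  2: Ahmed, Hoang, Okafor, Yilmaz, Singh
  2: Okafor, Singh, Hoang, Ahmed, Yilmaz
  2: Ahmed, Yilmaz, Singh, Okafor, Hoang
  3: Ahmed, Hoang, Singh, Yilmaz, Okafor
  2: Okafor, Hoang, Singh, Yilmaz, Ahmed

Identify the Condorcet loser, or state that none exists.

Yilmaz

Head-to-head results (15 committee members):
Hoang–Singh: Singh 8–7.
Hoang vs Ahmed: Ahmed, 11–4.
Hoang–Yilmaz: Hoang 13–2.
Hoang vs Okafor: Okafor wins 8–7.
Singh vs Ahmed: 2+2 = 4 for Singh, 11 for Ahmed — Ahmed by 11–4.
Singh vs Yilmaz: Singh is ranked higher on 2+2+2+3+2 = 11 ballots, Yilmaz on 4. Singh wins 11–4.
Singh vs Okafor: Okafor wins 8–7.
Ahmed vs Yilmaz: Ahmed is ranked higher on 2+2+2+2+2+3 = 13 ballots, Yilmaz on 2. Ahmed wins 13–2.
Ahmed vs Okafor: Ahmed preferred on 2+2+2+3 = 9 ballots; Ahmed wins 9–6.
Yilmaz–Okafor: Okafor 10–5.
Yilmaz loses to every other candidate — it is the Condorcet loser.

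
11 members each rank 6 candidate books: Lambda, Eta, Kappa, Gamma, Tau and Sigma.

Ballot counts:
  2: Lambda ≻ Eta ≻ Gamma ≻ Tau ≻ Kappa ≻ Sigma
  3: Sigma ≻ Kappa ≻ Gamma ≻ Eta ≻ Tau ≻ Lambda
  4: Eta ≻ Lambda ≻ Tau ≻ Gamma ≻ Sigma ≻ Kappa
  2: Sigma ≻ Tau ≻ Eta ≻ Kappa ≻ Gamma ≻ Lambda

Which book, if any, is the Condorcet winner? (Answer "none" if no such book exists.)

Eta

Check each pair by majority over 11 ballots:
Lambda–Eta: Eta 9–2.
Lambda vs Kappa: Lambda, 6–5.
Lambda vs Gamma: Lambda, 6–5.
Lambda vs Tau: Lambda, 6–5.
Lambda vs Sigma: Lambda, 6–5.
Eta vs Kappa: Eta, 8–3.
Eta–Gamma: Eta 8–3.
Eta vs Tau: Eta wins 9–2.
Eta vs Sigma: Eta wins 6–5.
Kappa vs Gamma: Gamma, 6–5.
Kappa–Tau: Tau 8–3.
Kappa vs Sigma: Sigma, 9–2.
Gamma vs Tau: Tau, 6–5.
Gamma vs Sigma: Gamma, 6–5.
Tau–Sigma: Tau 6–5.
Eta beats each of Lambda, Kappa, Gamma, Tau, Sigma — Eta is the Condorcet winner.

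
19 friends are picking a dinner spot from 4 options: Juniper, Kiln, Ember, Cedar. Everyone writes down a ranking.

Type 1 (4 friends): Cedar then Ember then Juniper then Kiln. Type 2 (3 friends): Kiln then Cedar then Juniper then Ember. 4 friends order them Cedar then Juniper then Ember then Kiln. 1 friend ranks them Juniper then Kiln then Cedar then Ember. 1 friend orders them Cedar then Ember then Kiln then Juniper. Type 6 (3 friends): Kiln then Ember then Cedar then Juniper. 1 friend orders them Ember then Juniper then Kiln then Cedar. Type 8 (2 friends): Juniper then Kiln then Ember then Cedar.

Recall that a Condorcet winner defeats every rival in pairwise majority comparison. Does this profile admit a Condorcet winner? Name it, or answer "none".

Head-to-head results (19 friends):
Juniper vs Kiln: 4+4+1+1+2 = 12 for Juniper, 7 for Kiln — Juniper by 12–7.
Juniper vs Ember: 10 to 9, Juniper.
Juniper vs Cedar: 4 to 15, Cedar.
Kiln vs Ember: Kiln is ranked higher on 3+1+3+2 = 9 ballots, Ember on 10. Ember wins 10–9.
Kiln vs Cedar: 3+1+3+1+2 = 10 for Kiln, 9 for Cedar — Kiln by 10–9.
Ember–Cedar: Cedar 13–6.
Each restaurant drops at least one matchup (Juniper loses to Cedar; Kiln loses to Juniper; Ember loses to Juniper; Cedar loses to Kiln); the cycle Juniper beats Kiln beats Cedar beats Juniper rules out a Condorcet winner.

none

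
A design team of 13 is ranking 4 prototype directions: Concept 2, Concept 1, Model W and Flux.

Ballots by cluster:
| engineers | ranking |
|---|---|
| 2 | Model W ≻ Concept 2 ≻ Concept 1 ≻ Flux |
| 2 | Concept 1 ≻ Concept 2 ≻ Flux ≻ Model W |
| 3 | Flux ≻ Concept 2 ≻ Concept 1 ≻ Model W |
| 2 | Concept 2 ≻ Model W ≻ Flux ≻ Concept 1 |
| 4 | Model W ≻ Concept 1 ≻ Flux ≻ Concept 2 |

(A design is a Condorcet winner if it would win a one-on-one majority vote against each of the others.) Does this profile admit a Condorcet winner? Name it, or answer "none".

Pairwise majorities:
Concept 2 vs Concept 1: 2+3+2 = 7 for Concept 2, 6 for Concept 1 — Concept 2 by 7–6.
Concept 2 vs Model W: Concept 2 is ranked higher on 2+3+2 = 7 ballots, Model W on 6. Concept 2 wins 7–6.
Concept 2 vs Flux: Concept 2 is ranked higher on 2+2+2 = 6 ballots, Flux on 7. Flux wins 7–6.
Concept 1 vs Model W: Concept 1 is ranked higher on 2+3 = 5 ballots, Model W on 8. Model W wins 8–5.
Concept 1 vs Flux: Concept 1 is ranked higher on 2+2+4 = 8 ballots, Flux on 5. Concept 1 wins 8–5.
Model W vs Flux: Model W is ranked higher on 2+2+4 = 8 ballots, Flux on 5. Model W wins 8–5.
Every design loses at least once (Concept 2 loses to Flux; Concept 1 loses to Concept 2; Model W loses to Concept 2; Flux loses to Concept 1). The majority relation contains the cycle Concept 2 → Concept 1 → Flux → Concept 2, so there is no Condorcet winner.

none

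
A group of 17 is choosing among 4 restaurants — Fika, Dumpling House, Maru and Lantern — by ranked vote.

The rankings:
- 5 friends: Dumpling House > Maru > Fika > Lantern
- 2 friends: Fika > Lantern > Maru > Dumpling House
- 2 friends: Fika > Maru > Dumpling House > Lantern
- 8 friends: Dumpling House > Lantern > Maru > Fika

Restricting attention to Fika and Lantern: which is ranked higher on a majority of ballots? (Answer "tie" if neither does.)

Ballots ranking Fika above Lantern: 5 + 2 + 2 = 9.
Ballots ranking Lantern above Fika: 17 − 9 = 8.
Fika wins the head-to-head 9–8.

Fika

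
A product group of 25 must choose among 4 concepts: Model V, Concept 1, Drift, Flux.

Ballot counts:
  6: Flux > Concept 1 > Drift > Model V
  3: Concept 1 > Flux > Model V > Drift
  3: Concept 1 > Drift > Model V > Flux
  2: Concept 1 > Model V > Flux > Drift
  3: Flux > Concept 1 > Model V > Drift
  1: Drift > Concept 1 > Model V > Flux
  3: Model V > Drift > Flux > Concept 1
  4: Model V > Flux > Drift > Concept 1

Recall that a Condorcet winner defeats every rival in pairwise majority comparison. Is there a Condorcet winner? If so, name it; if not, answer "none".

Check each pair by majority over 25 ballots:
Model V vs Concept 1: Model V preferred on 3+4 = 7 ballots; Concept 1 wins 18–7.
Model V vs Drift: 15 to 10, Model V.
Model V vs Flux: 13 to 12, Model V.
Concept 1–Drift: Concept 1 17–8.
Concept 1 vs Flux: 3+3+2+1 = 9 for Concept 1, 16 for Flux — Flux by 16–9.
Drift–Flux: Flux 18–7.
Every design loses at least once (Model V loses to Concept 1; Concept 1 loses to Flux; Drift loses to Model V; Flux loses to Model V). The majority relation contains the cycle Model V → Flux → Concept 1 → Model V, so there is no Condorcet winner.

none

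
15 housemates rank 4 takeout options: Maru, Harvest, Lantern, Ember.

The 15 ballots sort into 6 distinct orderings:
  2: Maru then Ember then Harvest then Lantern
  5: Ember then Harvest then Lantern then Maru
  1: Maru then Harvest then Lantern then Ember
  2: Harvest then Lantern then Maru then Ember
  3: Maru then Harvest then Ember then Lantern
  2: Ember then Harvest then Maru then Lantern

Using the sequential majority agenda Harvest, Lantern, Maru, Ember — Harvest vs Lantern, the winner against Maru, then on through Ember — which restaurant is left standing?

Ember

Round 1: Harvest vs Lantern — 15–0, Harvest advances.
Round 2: Harvest vs Maru — 9–6, Harvest advances.
Round 3: Harvest vs Ember — 6–9, Ember advances.
The agenda winner is Ember.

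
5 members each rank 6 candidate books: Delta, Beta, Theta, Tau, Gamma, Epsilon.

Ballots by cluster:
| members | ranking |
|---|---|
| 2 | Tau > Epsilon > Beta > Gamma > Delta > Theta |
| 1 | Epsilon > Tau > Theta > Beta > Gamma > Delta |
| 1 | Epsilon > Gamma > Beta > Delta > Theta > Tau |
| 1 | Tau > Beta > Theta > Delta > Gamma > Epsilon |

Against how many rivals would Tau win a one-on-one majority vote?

5

Tau against each rival (5 members):
Tau vs Delta: Tau preferred on 2+1+1 = 4 ballots; Tau wins 4–1.
Tau vs Beta: 2+1+1 = 4 for Tau, 1 for Beta — Tau by 4–1.
Tau vs Theta: Tau preferred on 2+1+1 = 4 ballots; Tau wins 4–1.
Tau vs Gamma: Tau wins 4–1.
Tau–Epsilon: Tau 3–2.
Tau beats Delta, Beta, Theta, Gamma, Epsilon — 5 pairwise wins.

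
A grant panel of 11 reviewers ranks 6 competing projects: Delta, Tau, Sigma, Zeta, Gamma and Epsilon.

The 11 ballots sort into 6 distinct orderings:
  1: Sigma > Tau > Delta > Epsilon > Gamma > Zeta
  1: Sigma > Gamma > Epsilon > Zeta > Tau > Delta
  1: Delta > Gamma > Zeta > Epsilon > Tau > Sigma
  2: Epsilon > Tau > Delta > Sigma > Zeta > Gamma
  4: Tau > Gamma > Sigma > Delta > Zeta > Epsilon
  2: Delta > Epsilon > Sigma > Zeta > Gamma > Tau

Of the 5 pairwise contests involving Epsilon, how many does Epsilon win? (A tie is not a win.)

2

Epsilon against each rival (11 reviewers):
Epsilon vs Delta: Delta wins 8–3.
Epsilon vs Tau: Epsilon preferred on 1+1+2+2 = 6 ballots; Epsilon wins 6–5.
Epsilon vs Sigma: 5 to 6, Sigma.
Epsilon vs Zeta: Epsilon, 6–5.
Epsilon vs Gamma: 5 to 6, Gamma.
Epsilon beats Tau, Zeta; loses to Delta, Sigma, Gamma — 2 pairwise wins.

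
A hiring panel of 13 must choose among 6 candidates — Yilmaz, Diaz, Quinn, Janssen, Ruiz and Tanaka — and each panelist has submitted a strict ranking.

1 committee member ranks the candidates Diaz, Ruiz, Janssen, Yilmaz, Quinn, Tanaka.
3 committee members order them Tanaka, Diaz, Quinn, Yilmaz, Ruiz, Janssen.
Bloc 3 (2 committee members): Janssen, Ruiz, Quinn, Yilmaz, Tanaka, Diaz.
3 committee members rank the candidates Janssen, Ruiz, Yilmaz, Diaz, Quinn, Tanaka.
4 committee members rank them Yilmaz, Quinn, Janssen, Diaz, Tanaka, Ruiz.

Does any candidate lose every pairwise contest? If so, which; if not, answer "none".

Pairwise majorities:
Yilmaz vs Diaz: Yilmaz preferred on 2+3+4 = 9 ballots; Yilmaz wins 9–4.
Yilmaz vs Quinn: Yilmaz, 8–5.
Yilmaz vs Janssen: 3+4 = 7 for Yilmaz, 6 for Janssen — Yilmaz by 7–6.
Yilmaz vs Ruiz: 3+4 = 7 for Yilmaz, 6 for Ruiz — Yilmaz by 7–6.
Yilmaz vs Tanaka: Yilmaz wins 10–3.
Diaz vs Quinn: Diaz, 7–6.
Diaz vs Janssen: 1+3 = 4 for Diaz, 9 for Janssen — Janssen by 9–4.
Diaz vs Ruiz: Diaz wins 8–5.
Diaz vs Tanaka: 8 to 5, Diaz.
Quinn vs Janssen: Quinn, 7–6.
Quinn vs Ruiz: 7 to 6, Quinn.
Quinn vs Tanaka: 1+2+3+4 = 10 for Quinn, 3 for Tanaka — Quinn by 10–3.
Janssen vs Ruiz: Janssen, 9–4.
Janssen vs Tanaka: 1+2+3+4 = 10 for Janssen, 3 for Tanaka — Janssen by 10–3.
Ruiz vs Tanaka: 6 to 7, Tanaka.
Ruiz is beaten in every head-to-head and is the Condorcet loser.

Ruiz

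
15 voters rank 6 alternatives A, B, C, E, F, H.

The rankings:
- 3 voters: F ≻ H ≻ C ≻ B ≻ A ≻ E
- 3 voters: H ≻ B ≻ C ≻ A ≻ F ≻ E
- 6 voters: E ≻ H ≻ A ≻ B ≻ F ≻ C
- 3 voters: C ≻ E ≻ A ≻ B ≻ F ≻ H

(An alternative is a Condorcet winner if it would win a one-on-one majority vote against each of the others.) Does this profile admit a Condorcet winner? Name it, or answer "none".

Head-to-head results (15 voters):
A vs B: 6+3 = 9 for A, 6 for B — A by 9–6.
A vs C: A preferred on 6 ballots; C wins 9–6.
A vs E: 6 to 9, E.
A vs F: A preferred on 3+6+3 = 12 ballots; A wins 12–3.
A vs H: 3 to 12, H.
B vs C: 3+6 = 9 for B, 6 for C — B by 9–6.
B vs E: B is ranked higher on 3+3 = 6 ballots, E on 9. E wins 9–6.
B vs F: B is ranked higher on 3+6+3 = 12 ballots, F on 3. B wins 12–3.
B vs H: B preferred on 3 ballots; H wins 12–3.
C vs E: 9 to 6, C.
C vs F: 3+3 = 6 for C, 9 for F — F by 9–6.
C vs H: 3 for C, 12 for H — H by 12–3.
E vs F: E preferred on 6+3 = 9 ballots; E wins 9–6.
E vs H: E preferred on 6+3 = 9 ballots; E wins 9–6.
F vs H: 3+3 = 6 for F, 9 for H — H by 9–6.
Each alternative drops at least one matchup (A loses to C; B loses to A; C loses to B; E loses to C; F loses to A; H loses to E); the cycle A → B → C → A rules out a Condorcet winner.

none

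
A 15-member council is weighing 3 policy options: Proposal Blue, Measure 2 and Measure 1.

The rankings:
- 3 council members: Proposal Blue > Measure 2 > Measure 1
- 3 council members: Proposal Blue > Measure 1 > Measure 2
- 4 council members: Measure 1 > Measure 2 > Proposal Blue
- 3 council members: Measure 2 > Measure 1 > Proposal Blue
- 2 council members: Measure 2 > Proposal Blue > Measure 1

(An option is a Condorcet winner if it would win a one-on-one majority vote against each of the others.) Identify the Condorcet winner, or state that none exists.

Pairwise majorities:
Proposal Blue–Measure 2: Measure 2 9–6.
Proposal Blue vs Measure 1: Proposal Blue wins 8–7.
Measure 2–Measure 1: Measure 2 8–7.
Only Measure 2 has no losses; Measure 2 is the Condorcet winner.

Measure 2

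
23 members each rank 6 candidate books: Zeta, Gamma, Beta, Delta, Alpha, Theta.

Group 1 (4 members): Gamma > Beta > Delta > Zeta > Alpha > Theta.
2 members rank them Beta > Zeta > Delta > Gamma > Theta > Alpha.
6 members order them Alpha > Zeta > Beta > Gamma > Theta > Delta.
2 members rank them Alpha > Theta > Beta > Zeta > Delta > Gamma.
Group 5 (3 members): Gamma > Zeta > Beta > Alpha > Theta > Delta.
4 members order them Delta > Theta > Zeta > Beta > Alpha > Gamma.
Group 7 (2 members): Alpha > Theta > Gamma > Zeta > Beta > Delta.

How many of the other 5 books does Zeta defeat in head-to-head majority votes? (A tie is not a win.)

5

Zeta against each rival (23 members):
Zeta–Gamma: Zeta 14–9.
Zeta–Beta: Zeta 15–8.
Zeta vs Delta: 15 to 8, Zeta.
Zeta vs Alpha: Zeta preferred on 4+2+3+4 = 13 ballots; Zeta wins 13–10.
Zeta vs Theta: 15 to 8, Zeta.
Zeta beats Gamma, Beta, Delta, Alpha, Theta — 5 pairwise wins.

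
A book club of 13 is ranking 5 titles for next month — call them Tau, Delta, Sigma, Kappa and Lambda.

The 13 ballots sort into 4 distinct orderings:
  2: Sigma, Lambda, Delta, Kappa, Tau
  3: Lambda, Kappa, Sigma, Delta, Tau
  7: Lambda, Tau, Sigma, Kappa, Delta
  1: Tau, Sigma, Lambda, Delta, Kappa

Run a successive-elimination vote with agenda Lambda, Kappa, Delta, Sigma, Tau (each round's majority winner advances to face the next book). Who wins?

Round 1: Lambda vs Kappa — 13–0, Lambda advances.
Round 2: Lambda vs Delta — 13–0, Lambda advances.
Round 3: Lambda vs Sigma — 10–3, Lambda advances.
Round 4: Lambda vs Tau — 12–1, Lambda advances.
Lambda survives the agenda.

Lambda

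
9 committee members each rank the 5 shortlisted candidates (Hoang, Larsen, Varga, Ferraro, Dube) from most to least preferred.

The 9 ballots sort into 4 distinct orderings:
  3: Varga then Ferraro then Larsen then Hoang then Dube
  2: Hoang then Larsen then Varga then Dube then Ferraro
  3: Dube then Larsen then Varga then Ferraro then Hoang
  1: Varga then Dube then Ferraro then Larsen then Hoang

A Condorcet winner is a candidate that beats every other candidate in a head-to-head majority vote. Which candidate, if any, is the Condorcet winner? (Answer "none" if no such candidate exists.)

Larsen

Check each pair by majority over 9 ballots:
Hoang vs Larsen: Larsen wins 7–2.
Hoang vs Varga: Varga, 7–2.
Hoang vs Ferraro: Ferraro, 7–2.
Hoang vs Dube: Hoang, 5–4.
Larsen vs Varga: Larsen, 5–4.
Larsen vs Ferraro: Larsen wins 5–4.
Larsen vs Dube: Larsen wins 5–4.
Varga vs Ferraro: Varga, 9–0.
Varga vs Dube: Varga, 6–3.
Ferraro vs Dube: Dube wins 6–3.
Larsen defeats every rival head-to-head and is the Condorcet winner.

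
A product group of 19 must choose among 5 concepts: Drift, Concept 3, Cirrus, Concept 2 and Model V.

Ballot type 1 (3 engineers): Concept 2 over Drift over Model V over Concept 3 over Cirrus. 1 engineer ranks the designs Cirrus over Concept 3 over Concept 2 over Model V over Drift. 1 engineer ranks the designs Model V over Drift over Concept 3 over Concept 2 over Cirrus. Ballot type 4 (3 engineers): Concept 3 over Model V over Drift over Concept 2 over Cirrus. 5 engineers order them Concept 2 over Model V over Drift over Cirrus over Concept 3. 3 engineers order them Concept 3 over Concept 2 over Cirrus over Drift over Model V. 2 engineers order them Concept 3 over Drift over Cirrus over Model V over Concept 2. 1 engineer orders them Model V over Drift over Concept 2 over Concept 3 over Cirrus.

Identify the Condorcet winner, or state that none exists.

none

Head-to-head results (19 engineers):
Drift vs Concept 3: Drift is ranked higher on 3+1+5+1 = 10 ballots, Concept 3 on 9. Drift wins 10–9.
Drift vs Cirrus: Drift is ranked higher on 3+1+3+5+2+1 = 15 ballots, Cirrus on 4. Drift wins 15–4.
Drift vs Concept 2: 7 to 12, Concept 2.
Drift vs Model V: 8 to 11, Model V.
Concept 3 vs Cirrus: Concept 3 is ranked higher on 3+1+3+3+2+1 = 13 ballots, Cirrus on 6. Concept 3 wins 13–6.
Concept 3 vs Concept 2: Concept 3 is ranked higher on 1+1+3+3+2 = 10 ballots, Concept 2 on 9. Concept 3 wins 10–9.
Concept 3 vs Model V: 1+3+3+2 = 9 for Concept 3, 10 for Model V — Model V by 10–9.
Cirrus vs Concept 2: Cirrus preferred on 1+2 = 3 ballots; Concept 2 wins 16–3.
Cirrus vs Model V: Cirrus preferred on 1+3+2 = 6 ballots; Model V wins 13–6.
Concept 2 vs Model V: 12 to 7, Concept 2.
Every design loses at least once (Drift loses to Concept 2; Concept 3 loses to Drift; Cirrus loses to Drift; Concept 2 loses to Concept 3; Model V loses to Concept 2). The majority relation contains the cycle Drift → Concept 3 → Concept 2 → Drift, so there is no Condorcet winner.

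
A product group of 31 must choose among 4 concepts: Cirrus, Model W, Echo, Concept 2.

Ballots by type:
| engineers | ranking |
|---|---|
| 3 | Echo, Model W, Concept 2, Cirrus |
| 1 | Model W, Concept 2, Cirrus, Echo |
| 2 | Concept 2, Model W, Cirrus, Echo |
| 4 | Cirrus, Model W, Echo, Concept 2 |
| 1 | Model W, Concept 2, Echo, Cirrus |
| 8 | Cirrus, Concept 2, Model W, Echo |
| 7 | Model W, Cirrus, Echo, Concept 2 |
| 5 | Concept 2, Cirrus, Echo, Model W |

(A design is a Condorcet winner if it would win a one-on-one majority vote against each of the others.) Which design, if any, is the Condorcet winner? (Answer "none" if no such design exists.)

Cirrus

Pairwise majorities:
Cirrus vs Model W: Cirrus preferred on 4+8+5 = 17 ballots; Cirrus wins 17–14.
Cirrus vs Echo: 27 to 4, Cirrus.
Cirrus vs Concept 2: 19 to 12, Cirrus.
Model W vs Echo: 23 to 8, Model W.
Model W vs Concept 2: Model W preferred on 3+1+4+1+7 = 16 ballots; Model W wins 16–15.
Echo vs Concept 2: Concept 2 wins 17–14.
Cirrus defeats every rival head-to-head and is the Condorcet winner.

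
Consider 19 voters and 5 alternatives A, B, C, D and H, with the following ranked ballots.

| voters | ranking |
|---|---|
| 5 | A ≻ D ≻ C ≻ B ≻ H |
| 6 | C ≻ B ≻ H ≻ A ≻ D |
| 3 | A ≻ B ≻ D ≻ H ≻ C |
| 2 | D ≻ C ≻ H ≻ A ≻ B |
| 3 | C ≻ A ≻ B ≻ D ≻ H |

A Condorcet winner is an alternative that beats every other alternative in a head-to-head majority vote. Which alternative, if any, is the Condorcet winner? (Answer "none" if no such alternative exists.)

none

Pairwise majorities:
A–B: A 13–6.
A vs C: 5+3 = 8 for A, 11 for C — C by 11–8.
A vs D: 17 to 2, A.
A vs H: A wins 11–8.
B vs C: 3 for B, 16 for C — C by 16–3.
B vs D: B, 12–7.
B vs H: B wins 17–2.
C–D: D 10–9.
C vs H: 5+6+2+3 = 16 for C, 3 for H — C by 16–3.
D vs H: 13 to 6, D.
No alternative is unbeaten: A loses to C; B loses to A; C loses to D; D loses to A; H loses to A. In particular A beats D beats C beats A is a majority cycle — no Condorcet winner exists.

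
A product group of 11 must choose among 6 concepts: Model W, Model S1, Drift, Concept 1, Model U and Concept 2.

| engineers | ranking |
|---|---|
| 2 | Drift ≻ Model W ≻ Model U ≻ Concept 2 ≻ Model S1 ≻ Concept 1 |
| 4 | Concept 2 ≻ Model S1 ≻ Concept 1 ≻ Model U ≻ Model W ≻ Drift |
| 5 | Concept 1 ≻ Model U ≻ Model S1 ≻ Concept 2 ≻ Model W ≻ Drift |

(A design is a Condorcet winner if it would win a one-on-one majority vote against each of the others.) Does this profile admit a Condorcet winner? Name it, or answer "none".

none

Head-to-head results (11 engineers):
Model W–Model S1: Model S1 9–2.
Model W vs Drift: Model W, 9–2.
Model W–Concept 1: Concept 1 9–2.
Model W–Model U: Model U 9–2.
Model W vs Concept 2: Concept 2 wins 9–2.
Model S1–Drift: Model S1 9–2.
Model S1–Concept 1: Model S1 6–5.
Model S1 vs Model U: Model U, 7–4.
Model S1–Concept 2: Concept 2 6–5.
Drift vs Concept 1: Concept 1 wins 9–2.
Drift vs Model U: Model U wins 9–2.
Drift–Concept 2: Concept 2 9–2.
Concept 1 vs Model U: Concept 1 wins 9–2.
Concept 1 vs Concept 2: Concept 2 wins 6–5.
Model U–Concept 2: Model U 7–4.
No design is unbeaten: Model W loses to Model S1; Model S1 loses to Model U; Drift loses to Model W; Concept 1 loses to Model S1; Model U loses to Concept 1; Concept 2 loses to Model U. In particular Model S1 → Concept 1 → Model U → Model S1 is a majority cycle — no Condorcet winner exists.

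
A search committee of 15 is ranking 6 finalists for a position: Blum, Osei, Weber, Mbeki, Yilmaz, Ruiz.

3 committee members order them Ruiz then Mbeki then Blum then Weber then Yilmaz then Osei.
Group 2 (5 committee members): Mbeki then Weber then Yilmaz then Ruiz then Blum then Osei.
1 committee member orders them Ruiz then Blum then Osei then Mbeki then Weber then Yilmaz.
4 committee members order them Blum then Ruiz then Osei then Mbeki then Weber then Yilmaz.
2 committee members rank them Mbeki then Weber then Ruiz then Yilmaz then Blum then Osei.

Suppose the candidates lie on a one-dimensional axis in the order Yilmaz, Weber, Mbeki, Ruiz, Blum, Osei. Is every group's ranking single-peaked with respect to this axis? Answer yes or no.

yes

Axis positions: Yilmaz=1, Weber=2, Mbeki=3, Ruiz=4, Blum=5, Osei=6.
Group 1 (peak Ruiz at position 4): ranking walks positions 4-3-5-2-1-6, expanding outward from the peak — single-peaked.
Group 2 (peak Mbeki at position 3): ranking walks positions 3-2-1-4-5-6, expanding outward from the peak — single-peaked.
Group 3 (peak Ruiz at position 4): ranking walks positions 4-5-6-3-2-1, expanding outward from the peak — single-peaked.
Group 4 (peak Blum at position 5): ranking walks positions 5-4-6-3-2-1, expanding outward from the peak — single-peaked.
Group 5 (peak Mbeki at position 3): ranking walks positions 3-2-4-1-5-6, expanding outward from the peak — single-peaked.
Every ranking is single-peaked on this axis.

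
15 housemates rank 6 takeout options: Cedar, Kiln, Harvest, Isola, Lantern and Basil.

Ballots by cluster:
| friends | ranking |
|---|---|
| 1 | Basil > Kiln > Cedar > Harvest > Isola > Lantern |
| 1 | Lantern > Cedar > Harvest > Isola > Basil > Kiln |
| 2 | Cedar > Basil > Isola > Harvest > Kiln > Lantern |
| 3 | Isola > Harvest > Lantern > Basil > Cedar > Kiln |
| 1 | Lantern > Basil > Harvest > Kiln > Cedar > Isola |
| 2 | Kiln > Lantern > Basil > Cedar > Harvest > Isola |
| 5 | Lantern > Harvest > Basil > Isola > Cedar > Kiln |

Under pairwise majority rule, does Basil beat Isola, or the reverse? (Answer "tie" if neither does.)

Basil

Ballots ranking Basil above Isola: 1 + 2 + 1 + 2 + 5 = 11.
Ballots ranking Isola above Basil: 15 − 11 = 4.
Basil wins the head-to-head 11–4.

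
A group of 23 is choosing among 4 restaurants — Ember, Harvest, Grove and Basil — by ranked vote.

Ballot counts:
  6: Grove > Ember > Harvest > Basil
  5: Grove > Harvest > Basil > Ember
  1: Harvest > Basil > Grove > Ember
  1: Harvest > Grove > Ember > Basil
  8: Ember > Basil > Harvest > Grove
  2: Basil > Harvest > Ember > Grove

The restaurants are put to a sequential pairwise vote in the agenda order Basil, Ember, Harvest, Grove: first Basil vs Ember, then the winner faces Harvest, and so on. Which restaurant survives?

Grove

Round 1: Basil vs Ember — 8–15, Ember advances.
Round 2: Ember vs Harvest — 14–9, Ember advances.
Round 3: Ember vs Grove — 10–13, Grove advances.
Grove survives the agenda.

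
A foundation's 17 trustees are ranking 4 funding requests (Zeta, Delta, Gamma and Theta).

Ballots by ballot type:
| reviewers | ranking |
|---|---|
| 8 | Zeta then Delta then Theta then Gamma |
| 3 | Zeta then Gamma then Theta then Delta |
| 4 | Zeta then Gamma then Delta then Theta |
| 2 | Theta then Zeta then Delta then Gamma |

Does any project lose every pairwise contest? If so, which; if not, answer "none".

Gamma

Head-to-head results (17 reviewers):
Zeta vs Delta: Zeta preferred on 8+3+4+2 = 17 ballots; Zeta wins 17–0.
Zeta vs Gamma: Zeta is ranked higher on 8+3+4+2 = 17 ballots, Gamma on 0. Zeta wins 17–0.
Zeta vs Theta: Zeta preferred on 8+3+4 = 15 ballots; Zeta wins 15–2.
Delta vs Gamma: Delta preferred on 8+2 = 10 ballots; Delta wins 10–7.
Delta vs Theta: 8+4 = 12 for Delta, 5 for Theta — Delta by 12–5.
Gamma vs Theta: Gamma preferred on 3+4 = 7 ballots; Theta wins 10–7.
Only Gamma has no wins; Gamma is the Condorcet loser.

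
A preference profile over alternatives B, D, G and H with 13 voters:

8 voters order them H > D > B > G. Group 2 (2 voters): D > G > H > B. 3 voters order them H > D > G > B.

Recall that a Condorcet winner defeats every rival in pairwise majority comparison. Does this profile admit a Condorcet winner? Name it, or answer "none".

H

Check each pair by majority over 13 ballots:
B vs D: B preferred on 0 ballots; D wins 13–0.
B vs G: 8 to 5, B.
B vs H: 0 for B, 13 for H — H by 13–0.
D vs G: 13 to 0, D.
D vs H: 2 for D, 11 for H — H by 11–2.
G vs H: G preferred on 2 ballots; H wins 11–2.
Only H has no losses; H is the Condorcet winner.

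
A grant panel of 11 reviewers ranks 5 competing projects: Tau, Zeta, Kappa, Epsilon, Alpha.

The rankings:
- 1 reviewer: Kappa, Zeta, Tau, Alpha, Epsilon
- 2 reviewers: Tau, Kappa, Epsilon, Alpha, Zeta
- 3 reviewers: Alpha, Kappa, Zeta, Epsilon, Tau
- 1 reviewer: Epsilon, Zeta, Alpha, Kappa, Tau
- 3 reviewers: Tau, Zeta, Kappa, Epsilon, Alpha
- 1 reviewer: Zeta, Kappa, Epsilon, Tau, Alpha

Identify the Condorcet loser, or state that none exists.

Pairwise majorities:
Tau vs Zeta: Tau preferred on 2+3 = 5 ballots; Zeta wins 6–5.
Tau vs Kappa: Kappa wins 6–5.
Tau vs Epsilon: 1+2+3 = 6 for Tau, 5 for Epsilon — Tau by 6–5.
Tau vs Alpha: Tau wins 7–4.
Zeta vs Kappa: Zeta is ranked higher on 1+3+1 = 5 ballots, Kappa on 6. Kappa wins 6–5.
Zeta vs Epsilon: Zeta wins 8–3.
Zeta vs Alpha: 6 to 5, Zeta.
Kappa vs Epsilon: 10 to 1, Kappa.
Kappa vs Alpha: 1+2+3+1 = 7 for Kappa, 4 for Alpha — Kappa by 7–4.
Epsilon vs Alpha: Epsilon preferred on 2+1+3+1 = 7 ballots; Epsilon wins 7–4.
Alpha is beaten in every head-to-head and is the Condorcet loser.

Alpha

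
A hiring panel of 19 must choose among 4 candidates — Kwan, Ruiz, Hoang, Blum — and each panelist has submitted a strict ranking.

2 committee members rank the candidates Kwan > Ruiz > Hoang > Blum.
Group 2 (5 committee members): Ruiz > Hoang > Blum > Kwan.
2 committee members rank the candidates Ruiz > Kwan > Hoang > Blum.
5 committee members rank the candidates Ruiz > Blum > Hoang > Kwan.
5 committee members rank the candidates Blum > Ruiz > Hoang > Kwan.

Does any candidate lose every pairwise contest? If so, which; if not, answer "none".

Pairwise majorities:
Kwan vs Ruiz: 2 to 17, Ruiz.
Kwan vs Hoang: Hoang wins 15–4.
Kwan vs Blum: 2+2 = 4 for Kwan, 15 for Blum — Blum by 15–4.
Ruiz–Hoang: Ruiz 19–0.
Ruiz vs Blum: Ruiz preferred on 2+5+2+5 = 14 ballots; Ruiz wins 14–5.
Hoang–Blum: Blum 10–9.
Kwan loses to every other candidate — it is the Condorcet loser.

Kwan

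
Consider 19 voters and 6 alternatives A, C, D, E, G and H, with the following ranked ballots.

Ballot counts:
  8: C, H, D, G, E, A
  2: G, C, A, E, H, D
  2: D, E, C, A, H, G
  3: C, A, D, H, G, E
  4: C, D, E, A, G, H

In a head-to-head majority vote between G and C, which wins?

Ballots ranking G above C: 2.
Ballots ranking C above G: 19 − 2 = 17.
C wins the head-to-head 17–2.

C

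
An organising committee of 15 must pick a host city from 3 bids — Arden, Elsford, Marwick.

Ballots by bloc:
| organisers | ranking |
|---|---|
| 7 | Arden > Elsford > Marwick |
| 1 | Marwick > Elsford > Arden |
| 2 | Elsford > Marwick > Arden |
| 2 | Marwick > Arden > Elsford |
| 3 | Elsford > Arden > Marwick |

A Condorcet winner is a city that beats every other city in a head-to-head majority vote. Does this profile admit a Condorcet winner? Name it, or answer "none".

Arden

Head-to-head results (15 organisers):
Arden vs Elsford: 7+2 = 9 for Arden, 6 for Elsford — Arden by 9–6.
Arden vs Marwick: 7+3 = 10 for Arden, 5 for Marwick — Arden by 10–5.
Elsford vs Marwick: 7+2+3 = 12 for Elsford, 3 for Marwick — Elsford by 12–3.
Arden beats each of Elsford, Marwick — Arden is the Condorcet winner.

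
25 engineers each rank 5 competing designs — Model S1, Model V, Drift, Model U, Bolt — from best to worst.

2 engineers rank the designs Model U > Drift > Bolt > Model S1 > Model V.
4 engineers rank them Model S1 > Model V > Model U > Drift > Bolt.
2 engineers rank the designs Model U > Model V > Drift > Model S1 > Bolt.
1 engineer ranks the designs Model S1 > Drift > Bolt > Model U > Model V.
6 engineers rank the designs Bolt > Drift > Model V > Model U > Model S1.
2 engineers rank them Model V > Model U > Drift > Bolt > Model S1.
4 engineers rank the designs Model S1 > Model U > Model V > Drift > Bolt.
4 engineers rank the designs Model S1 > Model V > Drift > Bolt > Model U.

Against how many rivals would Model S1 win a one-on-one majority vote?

Model S1 against each rival (25 engineers):
Model S1 vs Model V: Model S1, 15–10.
Model S1 vs Drift: Model S1, 13–12.
Model S1 vs Model U: Model S1 preferred on 4+1+4+4 = 13 ballots; Model S1 wins 13–12.
Model S1 vs Bolt: Model S1, 15–10.
Model S1 beats Model V, Drift, Model U, Bolt — 4 pairwise wins.

4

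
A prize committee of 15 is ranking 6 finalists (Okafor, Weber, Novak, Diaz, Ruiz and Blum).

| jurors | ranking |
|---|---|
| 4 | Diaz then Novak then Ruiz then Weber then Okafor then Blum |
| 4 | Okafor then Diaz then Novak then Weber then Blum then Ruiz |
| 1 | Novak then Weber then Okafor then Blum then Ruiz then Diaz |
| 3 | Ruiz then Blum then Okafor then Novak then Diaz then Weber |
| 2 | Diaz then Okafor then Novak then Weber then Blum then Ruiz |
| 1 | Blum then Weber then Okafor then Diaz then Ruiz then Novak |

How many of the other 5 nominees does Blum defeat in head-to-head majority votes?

Blum against each rival (15 jurors):
Blum–Okafor: Okafor 11–4.
Blum vs Weber: Weber, 11–4.
Blum vs Novak: 4 to 11, Novak.
Blum vs Diaz: Diaz, 10–5.
Blum vs Ruiz: 4+1+2+1 = 8 for Blum, 7 for Ruiz — Blum by 8–7.
Blum beats Ruiz; loses to Okafor, Weber, Novak, Diaz — 1 pairwise win.

1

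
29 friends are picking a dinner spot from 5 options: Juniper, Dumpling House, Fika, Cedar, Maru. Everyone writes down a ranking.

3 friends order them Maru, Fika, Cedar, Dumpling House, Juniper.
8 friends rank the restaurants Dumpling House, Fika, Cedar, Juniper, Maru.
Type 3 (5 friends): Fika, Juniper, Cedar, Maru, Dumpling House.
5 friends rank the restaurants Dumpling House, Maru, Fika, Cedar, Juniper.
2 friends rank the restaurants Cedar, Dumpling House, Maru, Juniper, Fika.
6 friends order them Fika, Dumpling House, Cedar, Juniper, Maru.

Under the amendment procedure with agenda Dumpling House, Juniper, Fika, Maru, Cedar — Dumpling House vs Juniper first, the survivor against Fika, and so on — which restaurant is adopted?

Round 1: Dumpling House vs Juniper — 24–5, Dumpling House advances.
Round 2: Dumpling House vs Fika — 15–14, Dumpling House advances.
Round 3: Dumpling House vs Maru — 21–8, Dumpling House advances.
Round 4: Dumpling House vs Cedar — 19–10, Dumpling House advances.
The agenda winner is Dumpling House.

Dumpling House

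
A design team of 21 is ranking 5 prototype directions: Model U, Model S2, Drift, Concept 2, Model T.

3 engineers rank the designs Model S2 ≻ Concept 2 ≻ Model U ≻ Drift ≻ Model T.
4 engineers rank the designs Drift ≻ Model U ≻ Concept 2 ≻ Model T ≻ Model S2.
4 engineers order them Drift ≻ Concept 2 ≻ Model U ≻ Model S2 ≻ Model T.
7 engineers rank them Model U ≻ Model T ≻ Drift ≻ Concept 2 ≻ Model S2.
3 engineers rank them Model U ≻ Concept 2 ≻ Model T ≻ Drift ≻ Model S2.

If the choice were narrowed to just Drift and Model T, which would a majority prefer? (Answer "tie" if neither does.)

Drift

Ballots ranking Drift above Model T: 3 + 4 + 4 = 11.
Ballots ranking Model T above Drift: 21 − 11 = 10.
Drift wins the head-to-head 11–10.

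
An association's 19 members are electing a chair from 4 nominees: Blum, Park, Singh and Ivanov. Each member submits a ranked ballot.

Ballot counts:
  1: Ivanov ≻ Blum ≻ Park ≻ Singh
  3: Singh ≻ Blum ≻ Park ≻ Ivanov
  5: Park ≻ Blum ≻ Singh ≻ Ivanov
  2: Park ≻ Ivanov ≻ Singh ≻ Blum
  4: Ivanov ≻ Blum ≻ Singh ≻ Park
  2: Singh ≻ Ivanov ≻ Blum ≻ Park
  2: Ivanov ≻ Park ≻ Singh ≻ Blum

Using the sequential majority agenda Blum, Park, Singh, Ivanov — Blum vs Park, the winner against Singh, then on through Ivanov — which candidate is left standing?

Round 1: Blum vs Park — 10–9, Blum advances.
Round 2: Blum vs Singh — 10–9, Blum advances.
Round 3: Blum vs Ivanov — 8–11, Ivanov advances.
Ivanov survives the agenda.

Ivanov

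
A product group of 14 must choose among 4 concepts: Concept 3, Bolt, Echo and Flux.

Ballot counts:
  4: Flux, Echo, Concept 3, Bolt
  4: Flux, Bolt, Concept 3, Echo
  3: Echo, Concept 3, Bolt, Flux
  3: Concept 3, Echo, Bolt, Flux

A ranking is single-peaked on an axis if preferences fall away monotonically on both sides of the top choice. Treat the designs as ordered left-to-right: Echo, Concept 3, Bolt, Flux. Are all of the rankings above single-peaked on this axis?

Axis positions: Echo=1, Concept 3=2, Bolt=3, Flux=4.
Cluster 1: ranking walks positions 4-1-2-3; Echo is ranked above Bolt even though Bolt lies between Echo and the peak Flux on the axis — preferences dip and rise again. Not single-peaked.
Cluster 2 (peak Flux at position 4): ranking walks positions 4-3-2-1, expanding outward from the peak — single-peaked.
Cluster 3 (peak Echo at position 1): ranking walks positions 1-2-3-4, expanding outward from the peak — single-peaked.
Cluster 4 (peak Concept 3 at position 2): ranking walks positions 2-1-3-4, expanding outward from the peak — single-peaked.
Cluster 1 violates single-peakedness, so the profile is not single-peaked on this axis.

no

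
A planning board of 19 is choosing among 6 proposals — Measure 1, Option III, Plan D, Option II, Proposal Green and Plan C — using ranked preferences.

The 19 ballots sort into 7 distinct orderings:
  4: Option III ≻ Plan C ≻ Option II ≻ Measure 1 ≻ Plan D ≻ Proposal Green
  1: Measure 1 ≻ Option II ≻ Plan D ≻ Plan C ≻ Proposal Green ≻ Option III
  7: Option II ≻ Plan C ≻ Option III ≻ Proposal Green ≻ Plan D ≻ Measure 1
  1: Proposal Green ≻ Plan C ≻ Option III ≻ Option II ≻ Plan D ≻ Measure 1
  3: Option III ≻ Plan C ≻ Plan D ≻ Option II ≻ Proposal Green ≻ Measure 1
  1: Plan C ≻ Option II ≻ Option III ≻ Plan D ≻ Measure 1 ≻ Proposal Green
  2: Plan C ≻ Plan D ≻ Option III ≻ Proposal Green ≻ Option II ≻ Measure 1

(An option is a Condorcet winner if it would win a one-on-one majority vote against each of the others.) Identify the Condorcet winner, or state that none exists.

Plan C

Check each pair by majority over 19 ballots:
Measure 1 vs Option III: Measure 1 is ranked higher on 1 ballot, Option III on 18. Option III wins 18–1.
Measure 1 vs Plan D: 5 to 14, Plan D.
Measure 1 vs Option II: Measure 1 is ranked higher on 1 ballot, Option II on 18. Option II wins 18–1.
Measure 1 vs Proposal Green: 6 to 13, Proposal Green.
Measure 1 vs Plan C: Measure 1 is ranked higher on 1 ballot, Plan C on 18. Plan C wins 18–1.
Option III vs Plan D: Option III preferred on 4+7+1+3+1 = 16 ballots; Option III wins 16–3.
Option III vs Option II: 4+1+3+2 = 10 for Option III, 9 for Option II — Option III by 10–9.
Option III vs Proposal Green: 4+7+3+1+2 = 17 for Option III, 2 for Proposal Green — Option III by 17–2.
Option III vs Plan C: Option III preferred on 4+3 = 7 ballots; Plan C wins 12–7.
Plan D vs Option II: 5 to 14, Option II.
Plan D vs Proposal Green: 11 to 8, Plan D.
Plan D vs Plan C: 1 for Plan D, 18 for Plan C — Plan C by 18–1.
Option II vs Proposal Green: Option II is ranked higher on 4+1+7+3+1 = 16 ballots, Proposal Green on 3. Option II wins 16–3.
Option II vs Plan C: Option II preferred on 1+7 = 8 ballots; Plan C wins 11–8.
Proposal Green vs Plan C: Proposal Green preferred on 1 ballot; Plan C wins 18–1.
Only Plan C has no losses; Plan C is the Condorcet winner.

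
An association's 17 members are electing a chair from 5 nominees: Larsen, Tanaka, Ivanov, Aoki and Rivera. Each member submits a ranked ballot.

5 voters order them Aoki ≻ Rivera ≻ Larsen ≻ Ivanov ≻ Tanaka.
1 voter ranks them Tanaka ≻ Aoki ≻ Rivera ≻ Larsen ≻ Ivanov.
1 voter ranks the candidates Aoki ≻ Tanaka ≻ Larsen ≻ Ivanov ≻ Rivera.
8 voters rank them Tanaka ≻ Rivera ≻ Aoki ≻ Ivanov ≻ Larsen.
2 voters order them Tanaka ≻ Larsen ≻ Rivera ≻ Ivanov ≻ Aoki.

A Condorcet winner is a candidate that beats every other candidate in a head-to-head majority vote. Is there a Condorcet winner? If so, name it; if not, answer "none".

Head-to-head results (17 voters):
Larsen vs Tanaka: Tanaka, 12–5.
Larsen vs Ivanov: Larsen, 9–8.
Larsen vs Aoki: Aoki wins 15–2.
Larsen vs Rivera: Rivera, 14–3.
Tanaka–Ivanov: Tanaka 12–5.
Tanaka vs Aoki: Tanaka wins 11–6.
Tanaka vs Rivera: Tanaka, 12–5.
Ivanov vs Aoki: Aoki wins 15–2.
Ivanov–Rivera: Rivera 16–1.
Aoki–Rivera: Rivera 10–7.
Only Tanaka has no losses; Tanaka is the Condorcet winner.

Tanaka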